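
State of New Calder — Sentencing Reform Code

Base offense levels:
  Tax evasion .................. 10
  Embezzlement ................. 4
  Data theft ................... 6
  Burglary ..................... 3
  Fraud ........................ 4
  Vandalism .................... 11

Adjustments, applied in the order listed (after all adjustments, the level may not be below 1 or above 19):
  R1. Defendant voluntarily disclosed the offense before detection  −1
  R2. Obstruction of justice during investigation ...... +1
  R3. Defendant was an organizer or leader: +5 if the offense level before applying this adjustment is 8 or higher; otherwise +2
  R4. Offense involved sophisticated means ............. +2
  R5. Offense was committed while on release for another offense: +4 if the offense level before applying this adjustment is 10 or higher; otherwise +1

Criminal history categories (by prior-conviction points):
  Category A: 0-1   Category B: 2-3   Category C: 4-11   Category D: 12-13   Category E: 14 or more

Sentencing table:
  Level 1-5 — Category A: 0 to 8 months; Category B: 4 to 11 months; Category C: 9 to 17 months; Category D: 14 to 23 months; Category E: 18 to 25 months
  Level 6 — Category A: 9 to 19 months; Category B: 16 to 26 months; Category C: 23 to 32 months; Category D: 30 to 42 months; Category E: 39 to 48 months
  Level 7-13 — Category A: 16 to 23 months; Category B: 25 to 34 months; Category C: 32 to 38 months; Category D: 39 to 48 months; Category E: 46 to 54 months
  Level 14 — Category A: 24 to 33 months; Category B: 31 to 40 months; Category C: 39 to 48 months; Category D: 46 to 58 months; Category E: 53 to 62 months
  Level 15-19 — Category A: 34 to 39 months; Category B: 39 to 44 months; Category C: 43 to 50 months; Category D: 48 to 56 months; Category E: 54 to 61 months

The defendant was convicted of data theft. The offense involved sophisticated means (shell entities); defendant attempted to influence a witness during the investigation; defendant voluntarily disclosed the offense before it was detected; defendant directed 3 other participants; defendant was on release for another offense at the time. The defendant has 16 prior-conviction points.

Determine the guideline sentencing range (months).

53-62 months

Base offense level for data theft: 6.
R1 applies: 6 − 1 = 5.
R2 applies: 5 + 1 = 6.
R3 applies (level before this adjustment is 6 < 8, so +2): 6 + 2 = 8.
R4 applies: 8 + 2 = 10.
R5 applies (level before this adjustment is 10 ≥ 10, so +4): 10 + 4 = 14.
Final offense level: 14.
Criminal history: 16 prior points → Category E (14+).
Level 14 falls in the 14 band.
Grid: Level 14 × Category E = 53-62 months.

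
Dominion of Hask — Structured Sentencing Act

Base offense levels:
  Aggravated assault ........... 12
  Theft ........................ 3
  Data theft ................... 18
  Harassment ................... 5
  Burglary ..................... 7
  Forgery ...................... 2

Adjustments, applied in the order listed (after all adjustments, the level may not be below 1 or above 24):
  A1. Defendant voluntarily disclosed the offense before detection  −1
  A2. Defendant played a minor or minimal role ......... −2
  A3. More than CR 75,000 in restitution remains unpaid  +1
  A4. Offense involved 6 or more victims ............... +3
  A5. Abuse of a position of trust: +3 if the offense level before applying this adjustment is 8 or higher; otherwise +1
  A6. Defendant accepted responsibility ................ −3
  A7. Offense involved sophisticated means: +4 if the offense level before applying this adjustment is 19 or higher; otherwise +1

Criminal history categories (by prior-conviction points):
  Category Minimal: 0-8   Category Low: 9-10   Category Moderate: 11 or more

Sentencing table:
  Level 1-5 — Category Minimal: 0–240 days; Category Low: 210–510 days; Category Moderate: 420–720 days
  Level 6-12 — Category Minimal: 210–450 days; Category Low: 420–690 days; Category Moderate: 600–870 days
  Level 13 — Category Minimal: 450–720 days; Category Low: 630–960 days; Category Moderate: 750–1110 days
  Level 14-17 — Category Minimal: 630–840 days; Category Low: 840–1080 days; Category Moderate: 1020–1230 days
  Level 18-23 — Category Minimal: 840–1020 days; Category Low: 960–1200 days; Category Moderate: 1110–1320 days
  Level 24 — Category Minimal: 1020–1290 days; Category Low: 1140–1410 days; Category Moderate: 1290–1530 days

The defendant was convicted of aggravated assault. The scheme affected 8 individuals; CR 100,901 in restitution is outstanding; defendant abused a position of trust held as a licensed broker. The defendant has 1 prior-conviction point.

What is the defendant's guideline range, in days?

Base offense level for aggravated assault: 12.
A1 does not apply.
A3 applies: 12 + 1 = 13.
A4 applies: 13 + 3 = 16.
A5 applies (level before this adjustment is 16 ≥ 8, so +3): 16 + 3 = 19.
A6 does not apply.
Final offense level: 19.
Criminal history: 1 prior point → Category Minimal (0-8).
Level 19 falls in the 18-23 band.
Grid: Level 18-23 × Category Minimal = 840-1020 days.

840-1020 days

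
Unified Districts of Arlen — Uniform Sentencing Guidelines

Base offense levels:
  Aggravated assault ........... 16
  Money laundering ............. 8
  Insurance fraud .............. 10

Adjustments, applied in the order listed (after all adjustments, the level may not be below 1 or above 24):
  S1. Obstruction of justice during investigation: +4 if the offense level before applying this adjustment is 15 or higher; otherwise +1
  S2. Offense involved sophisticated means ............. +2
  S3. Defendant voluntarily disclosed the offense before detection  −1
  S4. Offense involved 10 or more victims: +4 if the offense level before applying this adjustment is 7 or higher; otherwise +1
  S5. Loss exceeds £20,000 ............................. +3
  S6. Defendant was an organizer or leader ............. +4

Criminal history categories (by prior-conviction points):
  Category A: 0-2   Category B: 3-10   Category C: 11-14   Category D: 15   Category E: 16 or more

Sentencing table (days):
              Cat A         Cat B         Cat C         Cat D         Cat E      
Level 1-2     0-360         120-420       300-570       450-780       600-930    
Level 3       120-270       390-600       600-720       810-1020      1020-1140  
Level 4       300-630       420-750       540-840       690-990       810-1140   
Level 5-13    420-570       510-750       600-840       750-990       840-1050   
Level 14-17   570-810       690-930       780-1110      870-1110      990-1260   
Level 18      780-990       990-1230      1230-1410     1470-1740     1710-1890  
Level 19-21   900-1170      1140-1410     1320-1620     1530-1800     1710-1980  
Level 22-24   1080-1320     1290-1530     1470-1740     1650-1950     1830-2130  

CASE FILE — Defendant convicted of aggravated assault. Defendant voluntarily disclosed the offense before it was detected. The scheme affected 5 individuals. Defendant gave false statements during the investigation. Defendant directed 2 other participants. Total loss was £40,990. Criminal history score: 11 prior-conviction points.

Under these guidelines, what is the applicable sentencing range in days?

1470-1740 days

Base offense level for aggravated assault: 16.
S1 applies (level before this adjustment is 16 ≥ 15, so +4): 16 + 4 = 20.
S3 applies: 20 − 1 = 19.
S5 applies: 19 + 3 = 22.
S6 applies: 22 + 4 = 26.
Level 26 exceeds the maximum of 24; capped at 24.
Final offense level: 24.
Criminal history: 11 prior points → Category C (11-14).
Level 24 falls in the 22-24 band.
Grid: Level 22-24 × Category C = 1470-1740 days.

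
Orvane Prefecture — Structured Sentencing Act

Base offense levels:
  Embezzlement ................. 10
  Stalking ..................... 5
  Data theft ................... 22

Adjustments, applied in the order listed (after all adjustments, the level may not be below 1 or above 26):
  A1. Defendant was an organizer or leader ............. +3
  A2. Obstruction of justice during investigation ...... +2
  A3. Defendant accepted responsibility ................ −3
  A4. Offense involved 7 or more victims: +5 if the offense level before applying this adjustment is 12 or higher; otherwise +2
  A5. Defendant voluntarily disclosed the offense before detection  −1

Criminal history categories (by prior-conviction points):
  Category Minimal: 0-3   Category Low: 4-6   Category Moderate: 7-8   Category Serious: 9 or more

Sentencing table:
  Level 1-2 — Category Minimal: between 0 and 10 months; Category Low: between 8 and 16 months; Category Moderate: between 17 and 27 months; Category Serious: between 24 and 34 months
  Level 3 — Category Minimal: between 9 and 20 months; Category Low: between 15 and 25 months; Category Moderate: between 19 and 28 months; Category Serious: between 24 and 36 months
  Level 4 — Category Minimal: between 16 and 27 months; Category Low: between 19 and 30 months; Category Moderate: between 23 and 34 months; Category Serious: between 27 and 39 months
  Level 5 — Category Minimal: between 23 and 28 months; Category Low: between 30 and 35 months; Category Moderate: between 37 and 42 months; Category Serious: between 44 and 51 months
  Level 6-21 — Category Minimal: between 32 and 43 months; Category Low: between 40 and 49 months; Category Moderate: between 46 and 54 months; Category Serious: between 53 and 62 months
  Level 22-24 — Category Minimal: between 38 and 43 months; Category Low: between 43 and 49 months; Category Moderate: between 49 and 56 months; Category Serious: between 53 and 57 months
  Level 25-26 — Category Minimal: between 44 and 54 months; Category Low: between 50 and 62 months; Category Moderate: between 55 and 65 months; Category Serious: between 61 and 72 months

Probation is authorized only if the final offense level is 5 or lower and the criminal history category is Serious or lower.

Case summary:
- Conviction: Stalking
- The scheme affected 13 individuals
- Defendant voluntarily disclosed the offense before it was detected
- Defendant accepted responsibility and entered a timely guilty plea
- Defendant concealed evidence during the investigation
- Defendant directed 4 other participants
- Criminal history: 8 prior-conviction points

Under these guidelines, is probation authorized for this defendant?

No

Base offense level for stalking: 5.
A1 applies: 5 + 3 = 8.
A2 applies: 8 + 2 = 10.
A3 applies: 10 − 3 = 7.
A4 applies (level before this adjustment is 7 < 12, so +2): 7 + 2 = 9.
A5 applies: 9 − 1 = 8.
Final offense level: 8.
Criminal history: 8 prior points → Category Moderate (7-8).
Level 8 falls in the 6-21 band.
Grid: Level 6-21 × Category Moderate = 46-54 months.
Probation check: level 8 > 5 and category Moderate ≤ Serious → not eligible.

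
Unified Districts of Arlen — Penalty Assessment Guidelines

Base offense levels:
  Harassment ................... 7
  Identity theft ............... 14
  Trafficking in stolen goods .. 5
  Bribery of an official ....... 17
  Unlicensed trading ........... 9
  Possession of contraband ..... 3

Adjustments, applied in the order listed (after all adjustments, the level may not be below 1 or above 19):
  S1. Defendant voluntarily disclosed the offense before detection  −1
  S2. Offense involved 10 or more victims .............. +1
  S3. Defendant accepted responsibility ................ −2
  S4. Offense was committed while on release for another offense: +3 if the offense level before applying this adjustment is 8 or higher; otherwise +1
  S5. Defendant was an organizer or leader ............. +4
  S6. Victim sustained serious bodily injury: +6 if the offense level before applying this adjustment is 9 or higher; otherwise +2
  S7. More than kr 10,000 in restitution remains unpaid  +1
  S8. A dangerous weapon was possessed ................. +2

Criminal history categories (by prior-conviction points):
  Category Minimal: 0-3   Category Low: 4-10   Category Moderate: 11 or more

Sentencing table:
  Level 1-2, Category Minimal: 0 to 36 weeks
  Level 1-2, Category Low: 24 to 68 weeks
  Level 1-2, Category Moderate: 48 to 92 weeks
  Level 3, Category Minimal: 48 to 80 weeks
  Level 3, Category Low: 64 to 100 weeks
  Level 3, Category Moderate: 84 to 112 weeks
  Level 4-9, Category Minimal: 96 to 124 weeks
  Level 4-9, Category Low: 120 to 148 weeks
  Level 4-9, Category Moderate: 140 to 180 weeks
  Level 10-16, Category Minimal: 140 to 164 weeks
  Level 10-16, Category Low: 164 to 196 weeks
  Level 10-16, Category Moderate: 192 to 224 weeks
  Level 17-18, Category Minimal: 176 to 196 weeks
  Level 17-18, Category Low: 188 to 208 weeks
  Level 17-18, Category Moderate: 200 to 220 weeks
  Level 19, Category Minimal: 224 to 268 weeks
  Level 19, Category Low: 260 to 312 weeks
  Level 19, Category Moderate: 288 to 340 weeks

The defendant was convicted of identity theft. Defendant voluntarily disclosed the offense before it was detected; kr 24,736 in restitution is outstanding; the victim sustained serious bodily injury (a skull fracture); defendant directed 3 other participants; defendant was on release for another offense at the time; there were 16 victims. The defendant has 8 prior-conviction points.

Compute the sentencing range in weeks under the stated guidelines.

260-312 weeks

Base offense level for identity theft: 14.
S1 applies: 14 − 1 = 13.
S2 applies: 13 + 1 = 14.
S3 does not apply.
S4 applies (level before this adjustment is 14 ≥ 8, so +3): 14 + 3 = 17.
S5 applies: 17 + 4 = 21.
S6 applies (level before this adjustment is 21 ≥ 9, so +6): 21 + 6 = 27.
S7 applies: 27 + 1 = 28.
Level 28 exceeds the maximum of 19; capped at 19.
Final offense level: 19.
Criminal history: 8 prior points → Category Low (4-10).
Level 19 falls in the 19 band.
Grid: Level 19 × Category Low = 260-312 weeks.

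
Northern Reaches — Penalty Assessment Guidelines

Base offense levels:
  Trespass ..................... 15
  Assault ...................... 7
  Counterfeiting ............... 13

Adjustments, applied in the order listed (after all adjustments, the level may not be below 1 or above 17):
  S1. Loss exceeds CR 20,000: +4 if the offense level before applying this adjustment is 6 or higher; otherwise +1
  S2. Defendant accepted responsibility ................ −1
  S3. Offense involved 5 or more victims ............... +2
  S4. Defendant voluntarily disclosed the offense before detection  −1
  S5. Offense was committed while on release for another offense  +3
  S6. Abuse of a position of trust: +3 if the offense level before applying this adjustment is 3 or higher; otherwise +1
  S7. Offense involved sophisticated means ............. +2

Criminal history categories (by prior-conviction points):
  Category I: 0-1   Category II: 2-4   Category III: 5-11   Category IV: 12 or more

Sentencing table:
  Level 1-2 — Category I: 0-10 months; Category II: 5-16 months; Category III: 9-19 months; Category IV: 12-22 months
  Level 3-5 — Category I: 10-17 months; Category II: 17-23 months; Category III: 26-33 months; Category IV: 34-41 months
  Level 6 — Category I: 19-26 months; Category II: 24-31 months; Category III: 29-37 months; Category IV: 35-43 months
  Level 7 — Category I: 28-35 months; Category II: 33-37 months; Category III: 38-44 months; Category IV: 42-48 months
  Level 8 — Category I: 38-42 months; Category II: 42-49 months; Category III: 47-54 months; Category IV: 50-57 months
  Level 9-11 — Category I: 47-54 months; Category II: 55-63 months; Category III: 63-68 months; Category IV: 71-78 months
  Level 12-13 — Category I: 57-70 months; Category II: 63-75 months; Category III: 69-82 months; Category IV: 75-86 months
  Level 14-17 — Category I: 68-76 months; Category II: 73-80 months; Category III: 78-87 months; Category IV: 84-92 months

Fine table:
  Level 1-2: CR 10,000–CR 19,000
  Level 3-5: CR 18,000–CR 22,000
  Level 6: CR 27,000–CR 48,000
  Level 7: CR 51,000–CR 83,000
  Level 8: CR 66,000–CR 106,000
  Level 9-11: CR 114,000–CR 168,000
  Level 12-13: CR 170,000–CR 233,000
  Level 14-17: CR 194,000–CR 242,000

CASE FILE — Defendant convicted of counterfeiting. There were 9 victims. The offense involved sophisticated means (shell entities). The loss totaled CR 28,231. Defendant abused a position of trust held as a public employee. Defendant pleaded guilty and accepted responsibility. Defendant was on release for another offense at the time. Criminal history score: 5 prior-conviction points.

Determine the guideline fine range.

Base offense level for counterfeiting: 13.
S1 applies (level before this adjustment is 13 ≥ 6, so +4): 13 + 4 = 17.
S2 applies: 17 − 1 = 16.
S3 applies: 16 + 2 = 18.
S4 does not apply.
S5 applies: 18 + 3 = 21.
S6 applies (level before this adjustment is 21 ≥ 3, so +3): 21 + 3 = 24.
S7 applies: 24 + 2 = 26.
Level 26 exceeds the maximum of 17; capped at 17.
Final offense level: 17.
Level 17 falls in the 14-17 band.
Fine table: Level 14-17 → CR 194,000–CR 242,000.

CR 194,000–CR 242,000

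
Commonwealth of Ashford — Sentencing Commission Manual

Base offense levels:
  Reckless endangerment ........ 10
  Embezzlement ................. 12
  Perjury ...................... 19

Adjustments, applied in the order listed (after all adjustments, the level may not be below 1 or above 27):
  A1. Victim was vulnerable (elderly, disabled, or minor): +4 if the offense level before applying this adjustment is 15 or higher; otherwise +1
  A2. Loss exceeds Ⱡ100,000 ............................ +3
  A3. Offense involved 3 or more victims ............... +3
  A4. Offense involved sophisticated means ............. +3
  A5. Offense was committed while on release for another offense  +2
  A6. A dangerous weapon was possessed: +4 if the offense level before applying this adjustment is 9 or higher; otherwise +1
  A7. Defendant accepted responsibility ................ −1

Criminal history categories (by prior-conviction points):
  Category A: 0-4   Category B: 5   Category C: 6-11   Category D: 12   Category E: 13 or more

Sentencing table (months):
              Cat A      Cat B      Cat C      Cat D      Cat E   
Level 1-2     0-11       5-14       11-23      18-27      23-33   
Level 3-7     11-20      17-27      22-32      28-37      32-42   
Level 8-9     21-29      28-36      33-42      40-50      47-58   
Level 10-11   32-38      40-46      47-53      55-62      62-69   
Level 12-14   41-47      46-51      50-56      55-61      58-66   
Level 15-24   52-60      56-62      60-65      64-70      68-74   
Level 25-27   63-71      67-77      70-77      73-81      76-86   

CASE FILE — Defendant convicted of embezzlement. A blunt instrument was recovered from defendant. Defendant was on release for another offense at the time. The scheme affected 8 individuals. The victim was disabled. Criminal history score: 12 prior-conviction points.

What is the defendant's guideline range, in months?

64-70 months

Base offense level for embezzlement: 12.
A1 applies (level before this adjustment is 12 < 15, so +1): 12 + 1 = 13.
A3 applies: 13 + 3 = 16.
A5 applies: 16 + 2 = 18.
A6 applies (level before this adjustment is 18 ≥ 9, so +4): 18 + 4 = 22.
Final offense level: 22.
Criminal history: 12 prior points → Category D (12).
Level 22 falls in the 15-24 band.
Grid: Level 15-24 × Category D = 64-70 months.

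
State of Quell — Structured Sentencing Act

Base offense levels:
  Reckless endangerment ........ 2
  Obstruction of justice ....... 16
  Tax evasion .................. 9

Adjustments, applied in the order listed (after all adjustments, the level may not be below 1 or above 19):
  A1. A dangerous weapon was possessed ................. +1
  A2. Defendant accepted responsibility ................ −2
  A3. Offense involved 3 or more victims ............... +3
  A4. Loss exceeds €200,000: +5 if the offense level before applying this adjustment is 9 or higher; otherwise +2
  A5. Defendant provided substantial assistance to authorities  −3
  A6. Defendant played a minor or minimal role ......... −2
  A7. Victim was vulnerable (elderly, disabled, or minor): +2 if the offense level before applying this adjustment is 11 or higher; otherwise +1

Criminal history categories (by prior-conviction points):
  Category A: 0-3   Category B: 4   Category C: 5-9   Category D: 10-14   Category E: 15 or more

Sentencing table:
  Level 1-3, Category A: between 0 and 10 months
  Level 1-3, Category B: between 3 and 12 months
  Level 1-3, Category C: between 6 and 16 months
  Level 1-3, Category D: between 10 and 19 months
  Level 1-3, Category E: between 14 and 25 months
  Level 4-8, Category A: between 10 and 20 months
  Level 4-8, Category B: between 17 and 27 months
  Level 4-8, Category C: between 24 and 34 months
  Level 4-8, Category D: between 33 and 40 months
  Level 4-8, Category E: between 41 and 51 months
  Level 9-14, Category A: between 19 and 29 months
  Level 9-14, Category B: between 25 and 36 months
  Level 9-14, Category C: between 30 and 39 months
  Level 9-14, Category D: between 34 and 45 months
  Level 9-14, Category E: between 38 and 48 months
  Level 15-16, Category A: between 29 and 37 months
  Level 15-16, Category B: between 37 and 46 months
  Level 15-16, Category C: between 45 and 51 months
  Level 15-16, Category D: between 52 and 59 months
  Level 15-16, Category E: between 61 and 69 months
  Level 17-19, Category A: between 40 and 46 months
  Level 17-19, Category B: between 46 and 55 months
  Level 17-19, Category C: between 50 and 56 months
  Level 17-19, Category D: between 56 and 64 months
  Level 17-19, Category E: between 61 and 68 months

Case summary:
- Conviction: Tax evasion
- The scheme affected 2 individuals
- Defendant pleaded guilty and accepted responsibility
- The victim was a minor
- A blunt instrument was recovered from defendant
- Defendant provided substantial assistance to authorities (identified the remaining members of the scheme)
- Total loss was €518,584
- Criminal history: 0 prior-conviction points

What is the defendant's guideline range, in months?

10-20 months

Base offense level for tax evasion: 9.
A1 applies: 9 + 1 = 10.
A2 applies: 10 − 2 = 8.
A3 does not apply.
A4 applies (level before this adjustment is 8 < 9, so +2): 8 + 2 = 10.
A5 applies: 10 − 3 = 7.
A7 applies (level before this adjustment is 7 < 11, so +1): 7 + 1 = 8.
Final offense level: 8.
Criminal history: 0 prior points → Category A (0-3).
Level 8 falls in the 4-8 band.
Grid: Level 4-8 × Category A = 10-20 months.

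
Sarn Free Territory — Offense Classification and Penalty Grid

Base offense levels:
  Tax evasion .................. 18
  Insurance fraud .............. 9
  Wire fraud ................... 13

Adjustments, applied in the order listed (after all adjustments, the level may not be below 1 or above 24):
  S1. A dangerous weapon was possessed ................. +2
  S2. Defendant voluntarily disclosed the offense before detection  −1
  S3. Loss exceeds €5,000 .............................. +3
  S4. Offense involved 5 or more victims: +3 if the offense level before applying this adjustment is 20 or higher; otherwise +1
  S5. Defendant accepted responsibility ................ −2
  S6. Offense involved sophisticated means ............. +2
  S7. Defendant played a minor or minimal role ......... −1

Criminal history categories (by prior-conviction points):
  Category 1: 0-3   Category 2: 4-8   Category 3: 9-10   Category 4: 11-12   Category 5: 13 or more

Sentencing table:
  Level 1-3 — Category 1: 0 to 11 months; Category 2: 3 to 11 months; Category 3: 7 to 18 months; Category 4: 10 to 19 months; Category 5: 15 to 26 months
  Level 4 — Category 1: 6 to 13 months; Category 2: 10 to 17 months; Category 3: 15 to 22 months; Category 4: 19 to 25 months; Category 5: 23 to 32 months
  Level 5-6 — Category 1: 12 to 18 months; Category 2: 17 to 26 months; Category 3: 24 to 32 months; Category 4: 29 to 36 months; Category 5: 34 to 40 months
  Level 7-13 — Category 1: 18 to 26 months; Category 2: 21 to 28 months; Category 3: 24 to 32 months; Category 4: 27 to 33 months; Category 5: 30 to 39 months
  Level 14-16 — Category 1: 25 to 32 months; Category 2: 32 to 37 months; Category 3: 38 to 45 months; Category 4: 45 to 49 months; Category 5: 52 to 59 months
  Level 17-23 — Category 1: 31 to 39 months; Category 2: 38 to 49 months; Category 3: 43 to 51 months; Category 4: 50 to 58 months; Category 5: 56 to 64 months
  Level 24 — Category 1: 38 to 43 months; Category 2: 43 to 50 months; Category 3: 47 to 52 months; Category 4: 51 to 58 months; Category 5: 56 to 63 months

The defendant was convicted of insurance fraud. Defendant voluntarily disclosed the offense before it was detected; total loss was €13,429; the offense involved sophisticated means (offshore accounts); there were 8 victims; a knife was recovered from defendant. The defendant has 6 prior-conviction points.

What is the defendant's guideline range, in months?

Base offense level for insurance fraud: 9.
S1 applies: 9 + 2 = 11.
S2 applies: 11 − 1 = 10.
S3 applies: 10 + 3 = 13.
S4 applies (level before this adjustment is 13 < 20, so +1): 13 + 1 = 14.
S6 applies: 14 + 2 = 16.
Final offense level: 16.
Criminal history: 6 prior points → Category 2 (4-8).
Level 16 falls in the 14-16 band.
Grid: Level 14-16 × Category 2 = 32-37 months.

32-37 months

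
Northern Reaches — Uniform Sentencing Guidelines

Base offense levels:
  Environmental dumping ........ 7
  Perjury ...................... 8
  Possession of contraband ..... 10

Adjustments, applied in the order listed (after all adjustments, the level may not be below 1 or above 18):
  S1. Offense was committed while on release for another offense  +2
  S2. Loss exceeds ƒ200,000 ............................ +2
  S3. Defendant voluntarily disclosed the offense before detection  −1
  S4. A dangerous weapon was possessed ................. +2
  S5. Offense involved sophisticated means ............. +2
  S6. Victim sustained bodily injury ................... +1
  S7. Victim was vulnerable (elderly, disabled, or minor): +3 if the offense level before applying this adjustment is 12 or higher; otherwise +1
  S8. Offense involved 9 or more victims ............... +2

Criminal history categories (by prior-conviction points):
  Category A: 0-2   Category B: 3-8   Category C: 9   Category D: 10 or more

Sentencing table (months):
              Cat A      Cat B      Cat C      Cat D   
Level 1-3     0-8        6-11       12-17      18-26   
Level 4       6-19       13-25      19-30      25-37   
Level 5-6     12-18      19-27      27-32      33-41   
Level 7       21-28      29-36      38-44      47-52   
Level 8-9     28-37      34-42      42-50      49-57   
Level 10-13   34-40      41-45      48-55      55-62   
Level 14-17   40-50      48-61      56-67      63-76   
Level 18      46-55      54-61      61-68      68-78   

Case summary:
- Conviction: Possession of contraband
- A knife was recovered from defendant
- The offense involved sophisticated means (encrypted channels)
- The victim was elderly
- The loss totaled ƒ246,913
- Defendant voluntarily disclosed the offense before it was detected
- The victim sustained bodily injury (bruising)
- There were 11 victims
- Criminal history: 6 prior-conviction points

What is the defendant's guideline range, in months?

54-61 months

Base offense level for possession of contraband: 10.
S1 does not apply.
S2 applies: 10 + 2 = 12.
S3 applies: 12 − 1 = 11.
S4 applies: 11 + 2 = 13.
S5 applies: 13 + 2 = 15.
S6 applies: 15 + 1 = 16.
S7 applies (level before this adjustment is 16 ≥ 12, so +3): 16 + 3 = 19.
S8 applies: 19 + 2 = 21.
Level 21 exceeds the maximum of 18; capped at 18.
Final offense level: 18.
Criminal history: 6 prior points → Category B (3-8).
Level 18 falls in the 18 band.
Grid: Level 18 × Category B = 54-61 months.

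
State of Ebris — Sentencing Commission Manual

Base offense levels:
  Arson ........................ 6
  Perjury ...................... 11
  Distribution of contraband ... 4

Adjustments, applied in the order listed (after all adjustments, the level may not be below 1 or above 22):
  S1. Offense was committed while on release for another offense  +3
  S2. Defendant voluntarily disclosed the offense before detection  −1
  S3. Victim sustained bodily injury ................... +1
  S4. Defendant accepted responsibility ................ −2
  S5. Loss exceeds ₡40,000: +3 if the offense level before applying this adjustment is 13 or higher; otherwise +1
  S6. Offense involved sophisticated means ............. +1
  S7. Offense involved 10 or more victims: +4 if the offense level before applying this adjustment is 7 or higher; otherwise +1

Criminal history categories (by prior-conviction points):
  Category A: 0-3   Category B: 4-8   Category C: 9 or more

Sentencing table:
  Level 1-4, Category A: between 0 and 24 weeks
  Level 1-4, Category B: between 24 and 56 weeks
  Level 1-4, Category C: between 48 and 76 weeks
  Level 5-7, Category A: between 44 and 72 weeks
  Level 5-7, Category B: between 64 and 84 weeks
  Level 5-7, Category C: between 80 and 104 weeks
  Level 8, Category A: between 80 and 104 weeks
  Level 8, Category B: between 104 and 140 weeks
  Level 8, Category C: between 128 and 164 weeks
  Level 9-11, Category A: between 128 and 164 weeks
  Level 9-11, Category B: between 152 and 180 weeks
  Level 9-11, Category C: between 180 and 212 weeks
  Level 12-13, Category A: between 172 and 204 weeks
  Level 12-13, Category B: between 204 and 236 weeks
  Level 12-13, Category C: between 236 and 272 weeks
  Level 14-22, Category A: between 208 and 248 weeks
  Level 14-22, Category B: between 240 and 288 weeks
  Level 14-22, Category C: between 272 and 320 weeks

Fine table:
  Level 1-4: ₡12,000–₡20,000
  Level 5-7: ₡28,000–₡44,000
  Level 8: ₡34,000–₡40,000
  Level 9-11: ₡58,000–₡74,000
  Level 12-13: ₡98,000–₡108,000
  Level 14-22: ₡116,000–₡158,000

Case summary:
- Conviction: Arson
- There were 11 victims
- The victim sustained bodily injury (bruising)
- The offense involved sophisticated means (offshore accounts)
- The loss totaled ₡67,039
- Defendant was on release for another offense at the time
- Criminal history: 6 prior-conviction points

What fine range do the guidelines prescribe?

Base offense level for arson: 6.
S1 applies: 6 + 3 = 9.
S2 does not apply.
S3 applies: 9 + 1 = 10.
S5 applies (level before this adjustment is 10 < 13, so +1): 10 + 1 = 11.
S6 applies: 11 + 1 = 12.
S7 applies (level before this adjustment is 12 ≥ 7, so +4): 12 + 4 = 16.
Final offense level: 16.
Level 16 falls in the 14-22 band.
Fine table: Level 14-22 → ₡116,000–₡158,000.

₡116,000–₡158,000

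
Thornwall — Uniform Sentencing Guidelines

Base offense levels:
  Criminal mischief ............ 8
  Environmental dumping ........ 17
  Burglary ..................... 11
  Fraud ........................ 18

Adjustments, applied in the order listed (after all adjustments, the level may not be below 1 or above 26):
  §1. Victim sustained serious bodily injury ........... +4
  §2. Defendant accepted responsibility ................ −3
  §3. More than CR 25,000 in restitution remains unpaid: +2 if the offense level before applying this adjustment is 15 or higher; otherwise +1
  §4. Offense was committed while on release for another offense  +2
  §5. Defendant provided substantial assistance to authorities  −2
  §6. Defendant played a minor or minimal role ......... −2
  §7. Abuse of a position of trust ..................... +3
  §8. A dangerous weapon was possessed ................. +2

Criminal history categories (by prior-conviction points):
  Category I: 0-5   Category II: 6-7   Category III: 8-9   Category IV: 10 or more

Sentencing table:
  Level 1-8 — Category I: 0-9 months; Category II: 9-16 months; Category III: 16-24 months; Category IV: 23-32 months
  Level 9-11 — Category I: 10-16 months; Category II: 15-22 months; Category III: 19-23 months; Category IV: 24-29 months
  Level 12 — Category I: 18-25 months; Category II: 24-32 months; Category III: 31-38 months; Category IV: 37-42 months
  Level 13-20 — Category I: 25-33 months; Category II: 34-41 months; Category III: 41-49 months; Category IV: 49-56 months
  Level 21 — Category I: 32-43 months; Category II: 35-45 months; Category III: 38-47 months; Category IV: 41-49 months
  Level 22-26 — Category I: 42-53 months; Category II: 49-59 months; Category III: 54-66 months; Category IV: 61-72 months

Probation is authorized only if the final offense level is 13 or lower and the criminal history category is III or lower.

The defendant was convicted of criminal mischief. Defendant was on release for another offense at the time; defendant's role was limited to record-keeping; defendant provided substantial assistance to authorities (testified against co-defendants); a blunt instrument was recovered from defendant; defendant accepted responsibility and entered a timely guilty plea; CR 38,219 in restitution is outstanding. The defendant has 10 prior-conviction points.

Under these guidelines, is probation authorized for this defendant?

Base offense level for criminal mischief: 8.
§1 does not apply.
§2 applies: 8 − 3 = 5.
§3 applies (level before this adjustment is 5 < 15, so +1): 5 + 1 = 6.
§4 applies: 6 + 2 = 8.
§5 applies: 8 − 2 = 6.
§6 applies: 6 − 2 = 4.
§8 applies: 4 + 2 = 6.
Final offense level: 6.
Criminal history: 10 prior points → Category IV (10+).
Level 6 falls in the 1-8 band.
Grid: Level 1-8 × Category IV = 23-32 months.
Probation check: level 6 ≤ 13 and category IV > III → not eligible.

No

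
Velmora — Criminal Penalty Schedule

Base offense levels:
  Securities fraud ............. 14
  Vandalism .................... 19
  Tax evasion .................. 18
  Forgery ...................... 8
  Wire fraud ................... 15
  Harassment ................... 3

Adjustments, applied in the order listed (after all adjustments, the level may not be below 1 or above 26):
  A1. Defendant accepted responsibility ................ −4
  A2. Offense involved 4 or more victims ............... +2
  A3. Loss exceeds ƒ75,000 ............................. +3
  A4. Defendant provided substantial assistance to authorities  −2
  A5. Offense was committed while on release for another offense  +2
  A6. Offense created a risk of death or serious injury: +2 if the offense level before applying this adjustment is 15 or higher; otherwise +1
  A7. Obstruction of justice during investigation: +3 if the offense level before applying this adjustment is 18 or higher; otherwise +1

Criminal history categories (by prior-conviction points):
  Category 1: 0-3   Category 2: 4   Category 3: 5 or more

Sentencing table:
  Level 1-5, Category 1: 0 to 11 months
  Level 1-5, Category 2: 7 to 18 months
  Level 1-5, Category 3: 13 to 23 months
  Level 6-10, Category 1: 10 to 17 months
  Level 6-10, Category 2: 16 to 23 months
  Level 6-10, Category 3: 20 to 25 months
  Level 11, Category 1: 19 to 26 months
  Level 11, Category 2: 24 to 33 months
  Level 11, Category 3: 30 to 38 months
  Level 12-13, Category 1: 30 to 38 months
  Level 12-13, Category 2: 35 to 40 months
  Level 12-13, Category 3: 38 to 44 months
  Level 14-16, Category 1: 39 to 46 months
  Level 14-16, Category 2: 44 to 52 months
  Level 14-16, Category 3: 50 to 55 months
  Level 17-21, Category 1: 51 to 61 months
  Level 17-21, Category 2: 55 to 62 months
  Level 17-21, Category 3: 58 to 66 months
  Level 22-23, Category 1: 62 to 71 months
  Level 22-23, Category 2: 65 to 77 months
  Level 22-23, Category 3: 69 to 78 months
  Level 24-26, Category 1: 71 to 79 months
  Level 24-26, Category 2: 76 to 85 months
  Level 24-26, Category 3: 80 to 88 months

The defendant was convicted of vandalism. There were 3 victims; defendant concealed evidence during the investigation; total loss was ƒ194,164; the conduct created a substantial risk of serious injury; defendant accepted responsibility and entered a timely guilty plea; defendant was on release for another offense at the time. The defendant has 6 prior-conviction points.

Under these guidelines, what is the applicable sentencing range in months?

80-88 months

Base offense level for vandalism: 19.
A1 applies: 19 − 4 = 15.
A3 applies: 15 + 3 = 18.
A4 does not apply.
A5 applies: 18 + 2 = 20.
A6 applies (level before this adjustment is 20 ≥ 15, so +2): 20 + 2 = 22.
A7 applies (level before this adjustment is 22 ≥ 18, so +3): 22 + 3 = 25.
Final offense level: 25.
Criminal history: 6 prior points → Category 3 (5+).
Level 25 falls in the 24-26 band.
Grid: Level 24-26 × Category 3 = 80-88 months.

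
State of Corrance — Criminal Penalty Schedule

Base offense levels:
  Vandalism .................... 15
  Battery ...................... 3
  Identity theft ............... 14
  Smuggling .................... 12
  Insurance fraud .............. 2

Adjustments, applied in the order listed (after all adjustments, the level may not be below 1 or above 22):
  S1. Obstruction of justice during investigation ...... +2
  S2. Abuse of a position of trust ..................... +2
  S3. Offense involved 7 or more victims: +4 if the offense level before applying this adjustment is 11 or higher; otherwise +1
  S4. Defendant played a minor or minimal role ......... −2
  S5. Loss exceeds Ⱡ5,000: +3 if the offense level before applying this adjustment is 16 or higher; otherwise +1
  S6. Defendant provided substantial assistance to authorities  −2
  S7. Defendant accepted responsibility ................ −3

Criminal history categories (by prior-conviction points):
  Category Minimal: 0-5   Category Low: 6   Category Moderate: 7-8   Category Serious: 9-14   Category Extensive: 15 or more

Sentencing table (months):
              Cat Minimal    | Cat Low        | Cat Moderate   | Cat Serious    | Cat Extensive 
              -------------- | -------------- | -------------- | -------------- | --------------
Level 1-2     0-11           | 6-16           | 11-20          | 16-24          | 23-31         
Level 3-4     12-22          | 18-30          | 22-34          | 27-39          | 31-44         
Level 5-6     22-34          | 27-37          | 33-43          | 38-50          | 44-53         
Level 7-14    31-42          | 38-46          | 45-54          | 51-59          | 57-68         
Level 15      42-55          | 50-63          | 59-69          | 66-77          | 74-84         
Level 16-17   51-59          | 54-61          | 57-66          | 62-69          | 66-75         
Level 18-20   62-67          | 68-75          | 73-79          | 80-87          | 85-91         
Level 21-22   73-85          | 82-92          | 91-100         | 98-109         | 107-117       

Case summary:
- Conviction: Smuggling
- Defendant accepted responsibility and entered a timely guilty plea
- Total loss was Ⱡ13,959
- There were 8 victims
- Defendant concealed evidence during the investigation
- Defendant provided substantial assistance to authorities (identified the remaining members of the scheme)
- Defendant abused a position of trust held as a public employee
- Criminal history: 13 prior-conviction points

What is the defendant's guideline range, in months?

80-87 months

Base offense level for smuggling: 12.
S1 applies: 12 + 2 = 14.
S2 applies: 14 + 2 = 16.
S3 applies (level before this adjustment is 16 ≥ 11, so +4): 16 + 4 = 20.
S4 does not apply.
S5 applies (level before this adjustment is 20 ≥ 16, so +3): 20 + 3 = 23.
S6 applies: 23 − 2 = 21.
S7 applies: 21 − 3 = 18.
Final offense level: 18.
Criminal history: 13 prior points → Category Serious (9-14).
Level 18 falls in the 18-20 band.
Grid: Level 18-20 × Category Serious = 80-87 months.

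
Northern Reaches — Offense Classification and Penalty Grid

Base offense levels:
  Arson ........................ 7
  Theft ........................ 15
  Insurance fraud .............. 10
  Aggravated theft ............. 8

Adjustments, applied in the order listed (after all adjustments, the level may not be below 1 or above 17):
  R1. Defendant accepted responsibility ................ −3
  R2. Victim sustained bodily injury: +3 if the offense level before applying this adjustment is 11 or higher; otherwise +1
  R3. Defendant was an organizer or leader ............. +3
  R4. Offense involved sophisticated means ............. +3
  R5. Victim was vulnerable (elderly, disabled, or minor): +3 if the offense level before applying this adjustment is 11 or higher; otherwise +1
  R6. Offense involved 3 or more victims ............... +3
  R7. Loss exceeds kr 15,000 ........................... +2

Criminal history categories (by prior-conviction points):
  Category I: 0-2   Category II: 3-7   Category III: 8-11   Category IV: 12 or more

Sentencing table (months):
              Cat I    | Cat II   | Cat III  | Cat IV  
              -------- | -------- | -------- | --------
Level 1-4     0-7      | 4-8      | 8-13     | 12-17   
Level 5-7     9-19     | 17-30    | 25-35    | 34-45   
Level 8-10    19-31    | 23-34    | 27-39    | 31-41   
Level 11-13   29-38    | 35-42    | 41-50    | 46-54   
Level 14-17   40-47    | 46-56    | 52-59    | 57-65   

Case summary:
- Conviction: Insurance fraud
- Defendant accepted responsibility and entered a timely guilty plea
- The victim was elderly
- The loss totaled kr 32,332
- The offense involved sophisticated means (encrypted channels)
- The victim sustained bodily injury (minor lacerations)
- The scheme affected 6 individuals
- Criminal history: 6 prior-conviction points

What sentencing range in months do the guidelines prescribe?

46-56 months

Base offense level for insurance fraud: 10.
R1 applies: 10 − 3 = 7.
R2 applies (level before this adjustment is 7 < 11, so +1): 7 + 1 = 8.
R4 applies: 8 + 3 = 11.
R5 applies (level before this adjustment is 11 ≥ 11, so +3): 11 + 3 = 14.
R6 applies: 14 + 3 = 17.
R7 applies: 17 + 2 = 19.
Level 19 exceeds the maximum of 17; capped at 17.
Final offense level: 17.
Criminal history: 6 prior points → Category II (3-7).
Level 17 falls in the 14-17 band.
Grid: Level 14-17 × Category II = 46-56 months.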